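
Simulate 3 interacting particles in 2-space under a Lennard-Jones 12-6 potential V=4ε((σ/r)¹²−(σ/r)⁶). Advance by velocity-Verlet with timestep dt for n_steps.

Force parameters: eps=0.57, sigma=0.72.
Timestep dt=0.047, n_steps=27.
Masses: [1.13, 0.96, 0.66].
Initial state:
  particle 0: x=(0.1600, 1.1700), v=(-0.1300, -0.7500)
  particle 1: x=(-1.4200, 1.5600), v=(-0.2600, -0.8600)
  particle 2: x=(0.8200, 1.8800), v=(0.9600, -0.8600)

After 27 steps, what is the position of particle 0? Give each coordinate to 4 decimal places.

step 0: x0=(0.1600, 1.1700) x1=(-1.4200, 1.5600) x2=(0.8200, 1.8800)
step 1: x0=(0.1549, 1.1359) x1=(-1.4321, 1.5196) x2=(0.8633, 1.8376)
step 2: x0=(0.1516, 1.1037) x1=(-1.4441, 1.4791) x2=(0.9033, 1.7920)
step 3: x0=(0.1500, 1.0732) x1=(-1.4560, 1.4386) x2=(0.9402, 1.7435)
step 4: x0=(0.1500, 1.0442) x1=(-1.4677, 1.3981) x2=(0.9741, 1.6926)
step 5: x0=(0.1515, 1.0166) x1=(-1.4793, 1.3575) x2=(1.0052, 1.6394)
step 6: x0=(0.1546, 0.9901) x1=(-1.4907, 1.3169) x2=(1.0334, 1.5841)
step 7: x0=(0.1593, 0.9648) x1=(-1.5021, 1.2764) x2=(1.0589, 1.5270)
step 8: x0=(0.1655, 0.9405) x1=(-1.5133, 1.2357) x2=(1.0814, 1.4680)
step 9: x0=(0.1734, 0.9173) x1=(-1.5244, 1.1951) x2=(1.1010, 1.4074)
step 10: x0=(0.1830, 0.8950) x1=(-1.5354, 1.1545) x2=(1.1173, 1.3450)
step 11: x0=(0.1947, 0.8738) x1=(-1.5464, 1.1138) x2=(1.1302, 1.2810)
step 12: x0=(0.2084, 0.8535) x1=(-1.5572, 1.0731) x2=(1.1392, 1.2153)
step 13: x0=(0.2247, 0.8342) x1=(-1.5680, 1.0324) x2=(1.1440, 1.1479)
step 14: x0=(0.2437, 0.8159) x1=(-1.5786, 0.9917) x2=(1.1437, 1.0788)
step 15: x0=(0.2661, 0.7986) x1=(-1.5892, 0.9510) x2=(1.1378, 1.0081)
step 16: x0=(0.2920, 0.7822) x1=(-1.5998, 0.9103) x2=(1.1258, 0.9359)
step 17: x0=(0.3207, 0.7663) x1=(-1.6103, 0.8696) x2=(1.1087, 0.8628)
step 18: x0=(0.3473, 0.7501) x1=(-1.6207, 0.8289) x2=(1.0952, 0.7901)
step 19: x0=(0.3576, 0.7331) x1=(-1.6312, 0.7882) x2=(1.1096, 0.7189)
step 20: x0=(0.3531, 0.7163) x1=(-1.6415, 0.7475) x2=(1.1492, 0.6473)
step 21: x0=(0.3474, 0.6997) x1=(-1.6519, 0.7068) x2=(1.1910, 0.5754)
step 22: x0=(0.3447, 0.6825) x1=(-1.6622, 0.6661) x2=(1.2275, 0.5044)
step 23: x0=(0.3456, 0.6647) x1=(-1.6724, 0.6254) x2=(1.2577, 0.4346)
step 24: x0=(0.3498, 0.6460) x1=(-1.6826, 0.5847) x2=(1.2823, 0.3662)
step 25: x0=(0.3569, 0.6265) x1=(-1.6928, 0.5440) x2=(1.3019, 0.2993)
step 26: x0=(0.3664, 0.6061) x1=(-1.7030, 0.5033) x2=(1.3172, 0.2339)
step 27: x0=(0.3783, 0.5848) x1=(-1.7131, 0.4625) x2=(1.3286, 0.1700)

(0.3783, 0.5848)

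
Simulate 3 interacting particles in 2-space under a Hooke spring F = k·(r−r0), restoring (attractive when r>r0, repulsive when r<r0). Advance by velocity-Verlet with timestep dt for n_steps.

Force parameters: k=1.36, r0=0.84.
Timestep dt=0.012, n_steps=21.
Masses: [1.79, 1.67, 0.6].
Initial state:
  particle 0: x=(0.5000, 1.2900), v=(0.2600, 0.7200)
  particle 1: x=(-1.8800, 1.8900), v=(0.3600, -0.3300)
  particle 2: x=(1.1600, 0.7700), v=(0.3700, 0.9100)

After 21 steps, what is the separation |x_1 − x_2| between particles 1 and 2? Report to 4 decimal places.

step 0: x0=(0.5000, 1.2900) x1=(-1.8800, 1.8900) x2=(1.1600, 0.7700)
step 1: x0=(0.5030, 1.2987) x1=(-1.8755, 1.8860) x2=(1.1641, 0.7811)
step 2: x0=(0.5059, 1.3074) x1=(-1.8705, 1.8818) x2=(1.1674, 0.7924)
step 3: x0=(0.5086, 1.3161) x1=(-1.8650, 1.8775) x2=(1.1700, 0.8040)
step 4: x0=(0.5111, 1.3249) x1=(-1.8591, 1.8730) x2=(1.1719, 0.8158)
step 5: x0=(0.5135, 1.3337) x1=(-1.8528, 1.8685) x2=(1.1730, 0.8279)
step 6: x0=(0.5156, 1.3426) x1=(-1.8460, 1.8637) x2=(1.1735, 0.8402)
step 7: x0=(0.5177, 1.3515) x1=(-1.8388, 1.8589) x2=(1.1731, 0.8528)
step 8: x0=(0.5195, 1.3604) x1=(-1.8312, 1.8539) x2=(1.1721, 0.8657)
step 9: x0=(0.5212, 1.3694) x1=(-1.8231, 1.8488) x2=(1.1704, 0.8787)
step 10: x0=(0.5227, 1.3784) x1=(-1.8146, 1.8436) x2=(1.1679, 0.8920)
step 11: x0=(0.5240, 1.3875) x1=(-1.8056, 1.8383) x2=(1.1648, 0.9055)
step 12: x0=(0.5252, 1.3965) x1=(-1.7962, 1.8329) x2=(1.1609, 0.9192)
step 13: x0=(0.5262, 1.4057) x1=(-1.7864, 1.8273) x2=(1.1564, 0.9332)
step 14: x0=(0.5270, 1.4148) x1=(-1.7762, 1.8217) x2=(1.1512, 0.9473)
step 15: x0=(0.5277, 1.4240) x1=(-1.7655, 1.8159) x2=(1.1453, 0.9616)
step 16: x0=(0.5282, 1.4332) x1=(-1.7544, 1.8100) x2=(1.1387, 0.9762)
step 17: x0=(0.5285, 1.4424) x1=(-1.7429, 1.8041) x2=(1.1315, 0.9909)
step 18: x0=(0.5287, 1.4517) x1=(-1.7310, 1.7980) x2=(1.1236, 1.0057)
step 19: x0=(0.5287, 1.4610) x1=(-1.7187, 1.7919) x2=(1.1151, 1.0208)
step 20: x0=(0.5285, 1.4704) x1=(-1.7060, 1.7856) x2=(1.1059, 1.0360)
step 21: x0=(0.5282, 1.4797) x1=(-1.6928, 1.7793) x2=(1.0961, 1.0513)

2.8824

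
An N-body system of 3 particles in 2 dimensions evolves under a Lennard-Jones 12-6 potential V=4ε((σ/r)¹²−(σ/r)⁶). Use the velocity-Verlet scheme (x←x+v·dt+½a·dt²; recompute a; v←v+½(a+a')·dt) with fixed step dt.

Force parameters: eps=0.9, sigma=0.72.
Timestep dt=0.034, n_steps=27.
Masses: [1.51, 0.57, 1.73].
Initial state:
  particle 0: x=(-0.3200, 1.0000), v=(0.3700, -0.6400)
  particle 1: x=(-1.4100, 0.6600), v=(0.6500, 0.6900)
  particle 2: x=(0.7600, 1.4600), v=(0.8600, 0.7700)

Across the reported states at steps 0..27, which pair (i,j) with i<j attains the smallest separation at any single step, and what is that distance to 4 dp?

step 0: x0=(-0.3200, 1.0000) x1=(-1.4100, 0.6600) x2=(0.7600, 1.4600)
step 1: x0=(-0.3075, 0.9783) x1=(-1.3869, 0.6838) x2=(0.7890, 1.4861)
step 2: x0=(-0.2953, 0.9565) x1=(-1.3615, 0.7082) x2=(0.8175, 1.5119)
step 3: x0=(-0.2838, 0.9347) x1=(-1.3334, 0.7332) x2=(0.8456, 1.5376)
step 4: x0=(-0.2730, 0.9129) x1=(-1.3022, 0.7588) x2=(0.8735, 1.5631)
step 5: x0=(-0.2634, 0.8910) x1=(-1.2674, 0.7850) x2=(0.9011, 1.5885)
step 6: x0=(-0.2551, 0.8692) x1=(-1.2285, 0.8116) x2=(0.9285, 1.6138)
step 7: x0=(-0.2484, 0.8473) x1=(-1.1846, 0.8385) x2=(0.9558, 1.6389)
step 8: x0=(-0.2438, 0.8254) x1=(-1.1351, 0.8655) x2=(0.9829, 1.6640)
step 9: x0=(-0.2413, 0.8038) x1=(-1.0794, 0.8922) x2=(1.0099, 1.6890)
step 10: x0=(-0.2404, 0.7824) x1=(-1.0193, 0.9184) x2=(1.0368, 1.7139)
step 11: x0=(-0.2378, 0.7608) x1=(-0.9635, 0.9455) x2=(1.0637, 1.7388)
step 12: x0=(-0.2253, 0.7367) x1=(-0.9337, 0.9791) x2=(1.0905, 1.7637)
step 13: x0=(-0.2032, 0.7094) x1=(-0.9294, 1.0215) x2=(1.1172, 1.7885)
step 14: x0=(-0.1794, 0.6814) x1=(-0.9292, 1.0656) x2=(1.1439, 1.8133)
step 15: x0=(-0.1571, 0.6542) x1=(-0.9249, 1.1078) x2=(1.1705, 1.8380)
step 16: x0=(-0.1368, 0.6282) x1=(-0.9155, 1.1468) x2=(1.1972, 1.8628)
step 17: x0=(-0.1182, 0.6035) x1=(-0.9013, 1.1827) x2=(1.2238, 1.8875)
step 18: x0=(-0.1011, 0.5798) x1=(-0.8831, 1.2157) x2=(1.2503, 1.9121)
step 19: x0=(-0.0852, 0.5572) x1=(-0.8616, 1.2460) x2=(1.2769, 1.9368)
step 20: x0=(-0.0703, 0.5355) x1=(-0.8373, 1.2739) x2=(1.3034, 1.9614)
step 21: x0=(-0.0563, 0.5147) x1=(-0.8107, 1.2996) x2=(1.3299, 1.9861)
step 22: x0=(-0.0430, 0.4947) x1=(-0.7822, 1.3233) x2=(1.3564, 2.0107)
step 23: x0=(-0.0303, 0.4753) x1=(-0.7520, 1.3451) x2=(1.3829, 2.0353)
step 24: x0=(-0.0181, 0.4566) x1=(-0.7203, 1.3652) x2=(1.4093, 2.0599)
step 25: x0=(-0.0064, 0.4386) x1=(-0.6873, 1.3837) x2=(1.4358, 2.0845)
step 26: x0=(0.0048, 0.4211) x1=(-0.6533, 1.4007) x2=(1.4622, 2.1091)
step 27: x0=(0.0158, 0.4041) x1=(-0.6182, 1.4163) x2=(1.4886, 2.1337)

pair (0,1), distance 0.7487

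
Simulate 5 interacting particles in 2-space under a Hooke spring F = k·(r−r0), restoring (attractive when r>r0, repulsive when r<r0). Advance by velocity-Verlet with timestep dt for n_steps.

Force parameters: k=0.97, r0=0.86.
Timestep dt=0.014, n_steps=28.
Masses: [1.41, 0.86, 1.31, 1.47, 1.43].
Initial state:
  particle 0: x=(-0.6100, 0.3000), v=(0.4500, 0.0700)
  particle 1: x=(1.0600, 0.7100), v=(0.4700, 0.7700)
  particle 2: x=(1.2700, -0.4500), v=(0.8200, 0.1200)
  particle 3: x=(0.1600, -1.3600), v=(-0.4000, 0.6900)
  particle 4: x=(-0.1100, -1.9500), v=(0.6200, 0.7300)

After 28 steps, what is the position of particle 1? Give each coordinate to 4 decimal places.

(1.0637, 0.6993)

step 0: x0=(-0.6100, 0.3000) x1=(1.0600, 0.7100) x2=(1.2700, -0.4500) x3=(0.1600, -1.3600) x4=(-0.1100, -1.9500)
step 1: x0=(-0.6035, 0.3008) x1=(1.0663, 0.7204) x2=(1.2813, -0.4484) x3=(0.1544, -1.3502) x4=(-0.1012, -1.9395)
step 2: x0=(-0.5967, 0.3013) x1=(1.0722, 0.7299) x2=(1.2923, -0.4468) x3=(0.1490, -1.3400) x4=(-0.0923, -1.9285)
step 3: x0=(-0.5895, 0.3014) x1=(1.0776, 0.7387) x2=(1.3029, -0.4453) x3=(0.1436, -1.3294) x4=(-0.0832, -1.9170)
step 4: x0=(-0.5820, 0.3012) x1=(1.0825, 0.7466) x2=(1.3131, -0.4438) x3=(0.1383, -1.3186) x4=(-0.0740, -1.9049)
step 5: x0=(-0.5741, 0.3007) x1=(1.0869, 0.7537) x2=(1.3230, -0.4424) x3=(0.1332, -1.3073) x4=(-0.0646, -1.8924)
step 6: x0=(-0.5658, 0.2999) x1=(1.0909, 0.7600) x2=(1.3326, -0.4411) x3=(0.1281, -1.2957) x4=(-0.0550, -1.8793)
step 7: x0=(-0.5572, 0.2987) x1=(1.0943, 0.7654) x2=(1.3418, -0.4398) x3=(0.1231, -1.2838) x4=(-0.0453, -1.8658)
step 8: x0=(-0.5483, 0.2973) x1=(1.0973, 0.7701) x2=(1.3506, -0.4386) x3=(0.1183, -1.2715) x4=(-0.0354, -1.8517)
step 9: x0=(-0.5390, 0.2955) x1=(1.0999, 0.7739) x2=(1.3591, -0.4375) x3=(0.1136, -1.2589) x4=(-0.0253, -1.8372)
step 10: x0=(-0.5294, 0.2934) x1=(1.1019, 0.7769) x2=(1.3672, -0.4363) x3=(0.1089, -1.2459) x4=(-0.0151, -1.8221)
step 11: x0=(-0.5194, 0.2911) x1=(1.1035, 0.7791) x2=(1.3749, -0.4353) x3=(0.1044, -1.2326) x4=(-0.0048, -1.8066)
step 12: x0=(-0.5091, 0.2884) x1=(1.1046, 0.7805) x2=(1.3823, -0.4343) x3=(0.1000, -1.2190) x4=(0.0057, -1.7906)
step 13: x0=(-0.4985, 0.2855) x1=(1.1053, 0.7810) x2=(1.3893, -0.4333) x3=(0.0958, -1.2051) x4=(0.0164, -1.7742)
step 14: x0=(-0.4875, 0.2822) x1=(1.1055, 0.7808) x2=(1.3960, -0.4323) x3=(0.0916, -1.1908) x4=(0.0272, -1.7573)
step 15: x0=(-0.4762, 0.2787) x1=(1.1052, 0.7798) x2=(1.4023, -0.4314) x3=(0.0876, -1.1762) x4=(0.0382, -1.7399)
step 16: x0=(-0.4646, 0.2750) x1=(1.1045, 0.7780) x2=(1.4083, -0.4306) x3=(0.0837, -1.1612) x4=(0.0494, -1.7221)
step 17: x0=(-0.4526, 0.2709) x1=(1.1034, 0.7755) x2=(1.4139, -0.4298) x3=(0.0799, -1.1460) x4=(0.0607, -1.7039)
step 18: x0=(-0.4404, 0.2666) x1=(1.1018, 0.7721) x2=(1.4191, -0.4290) x3=(0.0762, -1.1305) x4=(0.0721, -1.6852)
step 19: x0=(-0.4278, 0.2621) x1=(1.0998, 0.7681) x2=(1.4240, -0.4282) x3=(0.0727, -1.1146) x4=(0.0837, -1.6661)
step 20: x0=(-0.4150, 0.2573) x1=(1.0974, 0.7632) x2=(1.4285, -0.4275) x3=(0.0693, -1.0985) x4=(0.0954, -1.6466)
step 21: x0=(-0.4018, 0.2522) x1=(1.0945, 0.7577) x2=(1.4327, -0.4267) x3=(0.0661, -1.0820) x4=(0.1073, -1.6267)
step 22: x0=(-0.3883, 0.2470) x1=(1.0913, 0.7514) x2=(1.4365, -0.4261) x3=(0.0629, -1.0653) x4=(0.1193, -1.6064)
step 23: x0=(-0.3746, 0.2415) x1=(1.0876, 0.7444) x2=(1.4399, -0.4254) x3=(0.0599, -1.0483) x4=(0.1315, -1.5858)
step 24: x0=(-0.3606, 0.2358) x1=(1.0836, 0.7367) x2=(1.4431, -0.4248) x3=(0.0570, -1.0310) x4=(0.1438, -1.5647)
step 25: x0=(-0.3463, 0.2299) x1=(1.0792, 0.7283) x2=(1.4459, -0.4241) x3=(0.0543, -1.0135) x4=(0.1562, -1.5433)
step 26: x0=(-0.3317, 0.2237) x1=(1.0744, 0.7193) x2=(1.4483, -0.4235) x3=(0.0516, -0.9957) x4=(0.1688, -1.5216)
step 27: x0=(-0.3169, 0.2174) x1=(1.0692, 0.7096) x2=(1.4504, -0.4229) x3=(0.0491, -0.9776) x4=(0.1815, -1.4995)
step 28: x0=(-0.3018, 0.2109) x1=(1.0637, 0.6993) x2=(1.4522, -0.4224) x3=(0.0468, -0.9593) x4=(0.1944, -1.4770)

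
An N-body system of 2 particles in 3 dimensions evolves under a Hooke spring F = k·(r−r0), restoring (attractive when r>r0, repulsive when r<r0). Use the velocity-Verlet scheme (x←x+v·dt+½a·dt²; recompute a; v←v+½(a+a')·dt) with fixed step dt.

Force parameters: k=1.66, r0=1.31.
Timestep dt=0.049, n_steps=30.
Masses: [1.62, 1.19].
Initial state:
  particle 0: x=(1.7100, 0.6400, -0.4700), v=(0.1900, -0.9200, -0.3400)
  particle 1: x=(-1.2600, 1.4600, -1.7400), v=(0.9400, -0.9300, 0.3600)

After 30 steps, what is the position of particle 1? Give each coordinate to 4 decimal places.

step 0: x0=(1.7100, 0.6400, -0.4700) x1=(-1.2600, 1.4600, -1.7400)
step 1: x0=(1.7171, 0.5955, -0.4876) x1=(-1.2109, 1.4136, -1.7211)
step 2: x0=(1.7199, 0.5523, -0.5070) x1=(-1.1560, 1.3655, -1.6997)
step 3: x0=(1.7184, 0.5102, -0.5282) x1=(-1.0953, 1.3159, -1.6759)
step 4: x0=(1.7130, 0.4693, -0.5510) x1=(-1.0291, 1.2646, -1.6499)
step 5: x0=(1.7036, 0.4295, -0.5754) x1=(-0.9577, 1.2119, -1.6217)
step 6: x0=(1.6907, 0.3908, -0.6012) x1=(-0.8813, 1.1577, -1.5916)
step 7: x0=(1.6742, 0.3531, -0.6283) x1=(-0.8002, 1.1020, -1.5598)
step 8: x0=(1.6547, 0.3163, -0.6566) x1=(-0.7148, 1.0451, -1.5262)
step 9: x0=(1.6321, 0.2805, -0.6860) x1=(-0.6254, 0.9870, -1.4913)
step 10: x0=(1.6070, 0.2455, -0.7164) x1=(-0.5324, 0.9277, -1.4550)
step 11: x0=(1.5795, 0.2112, -0.7475) x1=(-0.4362, 0.8674, -1.4177)
step 12: x0=(1.5499, 0.1776, -0.7793) x1=(-0.3373, 0.8062, -1.3794)
step 13: x0=(1.5187, 0.1446, -0.8117) x1=(-0.2360, 0.7442, -1.3403)
step 14: x0=(1.4860, 0.1120, -0.8445) x1=(-0.1328, 0.6816, -1.3008)
step 15: x0=(1.4523, 0.0799, -0.8776) x1=(-0.0282, 0.6185, -1.2608)
step 16: x0=(1.4179, 0.0479, -0.9108) x1=(0.0773, 0.5550, -1.2205)
step 17: x0=(1.3832, 0.0161, -0.9442) x1=(0.1834, 0.4913, -1.1802)
step 18: x0=(1.3485, -0.0157, -0.9775) x1=(0.2894, 0.4277, -1.1398)
step 19: x0=(1.3141, -0.0476, -1.0108) x1=(0.3950, 0.3642, -1.0995)
step 20: x0=(1.2803, -0.0799, -1.0440) x1=(0.4996, 0.3012, -1.0593)
step 21: x0=(1.2476, -0.1126, -1.0772) x1=(0.6030, 0.2388, -1.0192)
step 22: x0=(1.2160, -0.1460, -1.1106) x1=(0.7046, 0.1773, -0.9789)
step 23: x0=(1.1859, -0.1802, -1.1442) x1=(0.8044, 0.1170, -0.9381)
step 24: x0=(1.1572, -0.2156, -1.1787) x1=(0.9022, 0.0582, -0.8962)
step 25: x0=(1.1296, -0.2522, -1.2144) x1=(0.9985, 0.0011, -0.8527)
step 26: x0=(1.1026, -0.2899, -1.2517) x1=(1.0940, -0.0545, -0.8069)
step 27: x0=(1.0756, -0.3285, -1.2908) x1=(1.1894, -0.1088, -0.7587)
step 28: x0=(1.0483, -0.3679, -1.3315) x1=(1.2853, -0.1622, -0.7084)
step 29: x0=(1.0205, -0.4076, -1.3735) x1=(1.3820, -0.2151, -0.6562)
step 30: x0=(0.9921, -0.4477, -1.4166) x1=(1.4793, -0.2675, -0.6026)

(1.4793, -0.2675, -0.6026)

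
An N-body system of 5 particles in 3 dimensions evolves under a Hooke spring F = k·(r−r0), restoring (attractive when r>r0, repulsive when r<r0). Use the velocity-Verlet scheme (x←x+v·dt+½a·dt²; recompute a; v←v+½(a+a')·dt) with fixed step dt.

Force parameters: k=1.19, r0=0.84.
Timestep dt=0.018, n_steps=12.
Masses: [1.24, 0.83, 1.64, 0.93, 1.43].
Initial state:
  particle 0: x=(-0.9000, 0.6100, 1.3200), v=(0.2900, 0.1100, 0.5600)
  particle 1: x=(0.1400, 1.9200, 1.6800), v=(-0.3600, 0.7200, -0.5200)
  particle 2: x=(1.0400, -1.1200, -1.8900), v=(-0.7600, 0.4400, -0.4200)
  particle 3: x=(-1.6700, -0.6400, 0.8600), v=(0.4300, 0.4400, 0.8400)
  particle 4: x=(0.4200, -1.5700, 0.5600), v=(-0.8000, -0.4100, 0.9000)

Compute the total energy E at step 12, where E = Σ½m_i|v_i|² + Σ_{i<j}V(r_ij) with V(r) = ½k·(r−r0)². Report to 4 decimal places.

step 0: x0=(-0.9000, 0.6100, 1.3200) x1=(0.1400, 1.9200, 1.6800) x2=(1.0400, -1.1200, -1.8900) x3=(-1.6700, -0.6400, 0.8600) x4=(0.4200, -1.5700, 0.5600)
step 1: x0=(-0.8944, 0.6115, 1.3296) x1=(0.1333, 1.9312, 1.6696) x2=(1.0258, -1.1116, -1.8965) x3=(-1.6612, -0.6318, 0.8748) x4=(0.4053, -1.5767, 0.5762)
step 2: x0=(-0.8879, 0.6122, 1.3382) x1=(0.1262, 1.9387, 1.6570) x2=(1.0104, -1.1023, -1.9007) x3=(-1.6503, -0.6229, 0.8890) x4=(0.3901, -1.5820, 0.5923)
step 3: x0=(-0.8807, 0.6121, 1.3459) x1=(0.1187, 1.9426, 1.6424) x2=(0.9939, -1.0921, -1.9028) x3=(-1.6373, -0.6135, 0.9024) x4=(0.3744, -1.5859, 0.6085)
step 4: x0=(-0.8727, 0.6111, 1.3526) x1=(0.1107, 1.9429, 1.6257) x2=(0.9763, -1.0809, -1.9026) x3=(-1.6222, -0.6034, 0.9152) x4=(0.3581, -1.5885, 0.6245)
step 5: x0=(-0.8639, 0.6092, 1.3583) x1=(0.1024, 1.9397, 1.6071) x2=(0.9576, -1.0689, -1.9003) x3=(-1.6052, -0.5928, 0.9274) x4=(0.3414, -1.5896, 0.6405)
step 6: x0=(-0.8544, 0.6065, 1.3630) x1=(0.0937, 1.9328, 1.5864) x2=(0.9379, -1.0559, -1.8957) x3=(-1.5861, -0.5816, 0.9388) x4=(0.3242, -1.5894, 0.6564)
step 7: x0=(-0.8441, 0.6030, 1.3667) x1=(0.0846, 1.9224, 1.5638) x2=(0.9170, -1.0421, -1.8889) x3=(-1.5651, -0.5698, 0.9495) x4=(0.3065, -1.5877, 0.6721)
step 8: x0=(-0.8331, 0.5987, 1.3695) x1=(0.0751, 1.9085, 1.5394) x2=(0.8952, -1.0274, -1.8799) x3=(-1.5422, -0.5575, 0.9594) x4=(0.2884, -1.5846, 0.6878)
step 9: x0=(-0.8214, 0.5935, 1.3713) x1=(0.0653, 1.8911, 1.5131) x2=(0.8723, -1.0118, -1.8687) x3=(-1.5175, -0.5447, 0.9686) x4=(0.2698, -1.5802, 0.7033)
step 10: x0=(-0.8090, 0.5876, 1.3722) x1=(0.0551, 1.8702, 1.4850) x2=(0.8484, -0.9953, -1.8553) x3=(-1.4910, -0.5314, 0.9771) x4=(0.2508, -1.5744, 0.7187)
step 11: x0=(-0.7960, 0.5809, 1.3721) x1=(0.0446, 1.8460, 1.4552) x2=(0.8235, -0.9781, -1.8398) x3=(-1.4627, -0.5175, 0.9848) x4=(0.2314, -1.5672, 0.7339)
step 12: x0=(-0.7823, 0.5734, 1.3710) x1=(0.0338, 1.8185, 1.4237) x2=(0.7977, -0.9600, -1.8221) x3=(-1.4328, -0.5033, 0.9917) x4=(0.2117, -1.5587, 0.7490)
step 0 velocities: v0=(0.2900, 0.1100, 0.5600) v1=(-0.3600, 0.7200, -0.5200) v2=(-0.7600, 0.4400, -0.4200) v3=(0.4300, 0.4400, 0.8400) v4=(-0.8000, -0.4100, 0.9000)
step 0: KE=3.0733, PE=35.1717, E=38.2450
step 12 velocities: v0=(0.7781, -0.4374, -0.0848) v1=(-0.6083, -1.6172, -1.7925) v2=(-1.4606, 1.0259, 1.0421) v3=(1.7088, 0.8053, 0.3643) v4=(-1.1073, 0.5116, 0.8302)
step 12: KE=9.8515, PE=28.3905, E=38.2419

38.2419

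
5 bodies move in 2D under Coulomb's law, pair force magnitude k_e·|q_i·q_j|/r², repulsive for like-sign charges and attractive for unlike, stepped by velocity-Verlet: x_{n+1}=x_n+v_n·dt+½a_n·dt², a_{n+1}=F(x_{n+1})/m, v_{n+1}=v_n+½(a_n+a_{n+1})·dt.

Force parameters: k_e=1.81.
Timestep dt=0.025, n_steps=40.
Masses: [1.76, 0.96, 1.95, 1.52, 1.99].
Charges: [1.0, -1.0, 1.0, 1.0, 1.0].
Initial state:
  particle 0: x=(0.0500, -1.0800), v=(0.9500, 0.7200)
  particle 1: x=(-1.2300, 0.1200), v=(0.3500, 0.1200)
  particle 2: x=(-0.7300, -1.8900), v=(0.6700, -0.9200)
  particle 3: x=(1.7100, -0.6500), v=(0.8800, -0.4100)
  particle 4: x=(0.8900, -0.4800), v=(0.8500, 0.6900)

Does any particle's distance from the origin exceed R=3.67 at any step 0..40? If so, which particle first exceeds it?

no

step 0: x0=(0.0500, -1.0800) x1=(-1.2300, 0.1200) x2=(-0.7300, -1.8900) x3=(1.7100, -0.6500) x4=(0.8900, -0.4800)
step 1: x0=(0.0735, -1.0619) x1=(-1.2209, 0.1227) x2=(-0.7135, -1.9132) x3=(1.7326, -0.6603) x4=(0.9111, -0.4625)
step 2: x0=(0.0965, -1.0438) x1=(-1.2111, 0.1248) x2=(-0.6975, -1.9366) x3=(1.7566, -0.6707) x4=(0.9318, -0.4443)
step 3: x0=(0.1189, -1.0256) x1=(-1.2006, 0.1262) x2=(-0.6819, -1.9604) x3=(1.7817, -0.6813) x4=(0.9521, -0.4255)
step 4: x0=(0.1407, -1.0073) x1=(-1.1894, 0.1271) x2=(-0.6668, -1.9844) x3=(1.8081, -0.6920) x4=(0.9722, -0.4061)
step 5: x0=(0.1618, -0.9890) x1=(-1.1775, 0.1274) x2=(-0.6521, -2.0087) x3=(1.8356, -0.7029) x4=(0.9919, -0.3860)
step 6: x0=(0.1824, -0.9707) x1=(-1.1649, 0.1271) x2=(-0.6378, -2.0333) x3=(1.8643, -0.7141) x4=(1.0114, -0.3653)
step 7: x0=(0.2023, -0.9523) x1=(-1.1516, 0.1263) x2=(-0.6238, -2.0581) x3=(1.8940, -0.7254) x4=(1.0307, -0.3439)
step 8: x0=(0.2215, -0.9339) x1=(-1.1375, 0.1249) x2=(-0.6102, -2.0832) x3=(1.9248, -0.7371) x4=(1.0498, -0.3218)
step 9: x0=(0.2400, -0.9155) x1=(-1.1228, 0.1230) x2=(-0.5969, -2.1085) x3=(1.9565, -0.7489) x4=(1.0688, -0.2990)
step 10: x0=(0.2578, -0.8971) x1=(-1.1074, 0.1205) x2=(-0.5839, -2.1340) x3=(1.9892, -0.7610) x4=(1.0876, -0.2756)
step 11: x0=(0.2749, -0.8787) x1=(-1.0912, 0.1175) x2=(-0.5712, -2.1597) x3=(2.0227, -0.7734) x4=(1.1063, -0.2515)
step 12: x0=(0.2913, -0.8603) x1=(-1.0743, 0.1140) x2=(-0.5588, -2.1856) x3=(2.0571, -0.7860) x4=(1.1249, -0.2268)
step 13: x0=(0.3070, -0.8420) x1=(-1.0567, 0.1099) x2=(-0.5466, -2.2117) x3=(2.0923, -0.7989) x4=(1.1434, -0.2014)
step 14: x0=(0.3220, -0.8236) x1=(-1.0383, 0.1054) x2=(-0.5347, -2.2380) x3=(2.1282, -0.8121) x4=(1.1620, -0.1754)
step 15: x0=(0.3362, -0.8053) x1=(-1.0192, 0.1003) x2=(-0.5230, -2.2645) x3=(2.1648, -0.8254) x4=(1.1805, -0.1487)
step 16: x0=(0.3497, -0.7870) x1=(-0.9994, 0.0947) x2=(-0.5116, -2.2912) x3=(2.2020, -0.8391) x4=(1.1990, -0.1215)
step 17: x0=(0.3625, -0.7686) x1=(-0.9788, 0.0887) x2=(-0.5004, -2.3180) x3=(2.2399, -0.8529) x4=(1.2175, -0.0937)
step 18: x0=(0.3746, -0.7504) x1=(-0.9574, 0.0821) x2=(-0.4894, -2.3449) x3=(2.2784, -0.8670) x4=(1.2360, -0.0653)
step 19: x0=(0.3859, -0.7321) x1=(-0.9352, 0.0751) x2=(-0.4785, -2.3720) x3=(2.3174, -0.8813) x4=(1.2546, -0.0363)
step 20: x0=(0.3966, -0.7138) x1=(-0.9123, 0.0676) x2=(-0.4679, -2.3992) x3=(2.3569, -0.8958) x4=(1.2732, -0.0068)
step 21: x0=(0.4065, -0.6955) x1=(-0.8885, 0.0596) x2=(-0.4575, -2.4266) x3=(2.3969, -0.9106) x4=(1.2918, 0.0232)
step 22: x0=(0.4157, -0.6772) x1=(-0.8639, 0.0511) x2=(-0.4472, -2.4541) x3=(2.4374, -0.9255) x4=(1.3105, 0.0537)
step 23: x0=(0.4242, -0.6589) x1=(-0.8385, 0.0421) x2=(-0.4371, -2.4817) x3=(2.4783, -0.9406) x4=(1.3293, 0.0847)
step 24: x0=(0.4319, -0.6406) x1=(-0.8121, 0.0327) x2=(-0.4271, -2.5095) x3=(2.5196, -0.9559) x4=(1.3481, 0.1162)
step 25: x0=(0.4390, -0.6223) x1=(-0.7849, 0.0228) x2=(-0.4173, -2.5373) x3=(2.5613, -0.9714) x4=(1.3669, 0.1481)
step 26: x0=(0.4454, -0.6039) x1=(-0.7568, 0.0124) x2=(-0.4076, -2.5653) x3=(2.6033, -0.9870) x4=(1.3858, 0.1805)
step 27: x0=(0.4510, -0.5855) x1=(-0.7277, 0.0015) x2=(-0.3981, -2.5933) x3=(2.6457, -1.0028) x4=(1.4048, 0.2133)
step 28: x0=(0.4559, -0.5671) x1=(-0.6977, -0.0098) x2=(-0.3887, -2.6215) x3=(2.6884, -1.0188) x4=(1.4238, 0.2464)
step 29: x0=(0.4601, -0.5486) x1=(-0.6666, -0.0216) x2=(-0.3794, -2.6497) x3=(2.7315, -1.0349) x4=(1.4429, 0.2800)
step 30: x0=(0.4635, -0.5300) x1=(-0.6345, -0.0339) x2=(-0.3702, -2.6780) x3=(2.7748, -1.0511) x4=(1.4620, 0.3139)
step 31: x0=(0.4662, -0.5114) x1=(-0.6013, -0.0467) x2=(-0.3612, -2.7064) x3=(2.8183, -1.0675) x4=(1.4811, 0.3482)
step 32: x0=(0.4681, -0.4926) x1=(-0.5669, -0.0599) x2=(-0.3522, -2.7349) x3=(2.8622, -1.0840) x4=(1.5003, 0.3828)
step 33: x0=(0.4692, -0.4738) x1=(-0.5313, -0.0737) x2=(-0.3434, -2.7635) x3=(2.9062, -1.1007) x4=(1.5196, 0.4177)
step 34: x0=(0.4694, -0.4549) x1=(-0.4944, -0.0880) x2=(-0.3346, -2.7921) x3=(2.9505, -1.1174) x4=(1.5388, 0.4529)
step 35: x0=(0.4688, -0.4358) x1=(-0.4562, -0.1027) x2=(-0.3260, -2.8208) x3=(2.9950, -1.1343) x4=(1.5581, 0.4884)
step 36: x0=(0.4673, -0.4166) x1=(-0.4164, -0.1180) x2=(-0.3175, -2.8495) x3=(3.0398, -1.1512) x4=(1.5774, 0.5242)
step 37: x0=(0.4648, -0.3972) x1=(-0.3750, -0.1339) x2=(-0.3090, -2.8783) x3=(3.0847, -1.1683) x4=(1.5968, 0.5602)
step 38: x0=(0.4612, -0.3776) x1=(-0.3317, -0.1503) x2=(-0.3006, -2.9072) x3=(3.1297, -1.1855) x4=(1.6162, 0.5964)
step 39: x0=(0.4564, -0.3579) x1=(-0.2865, -0.1672) x2=(-0.2923, -2.9361) x3=(3.1750, -1.2027) x4=(1.6356, 0.6329)
step 40: x0=(0.4503, -0.3379) x1=(-0.2390, -0.1847) x2=(-0.2840, -2.9651) x3=(3.2204, -1.2201) x4=(1.6550, 0.6696)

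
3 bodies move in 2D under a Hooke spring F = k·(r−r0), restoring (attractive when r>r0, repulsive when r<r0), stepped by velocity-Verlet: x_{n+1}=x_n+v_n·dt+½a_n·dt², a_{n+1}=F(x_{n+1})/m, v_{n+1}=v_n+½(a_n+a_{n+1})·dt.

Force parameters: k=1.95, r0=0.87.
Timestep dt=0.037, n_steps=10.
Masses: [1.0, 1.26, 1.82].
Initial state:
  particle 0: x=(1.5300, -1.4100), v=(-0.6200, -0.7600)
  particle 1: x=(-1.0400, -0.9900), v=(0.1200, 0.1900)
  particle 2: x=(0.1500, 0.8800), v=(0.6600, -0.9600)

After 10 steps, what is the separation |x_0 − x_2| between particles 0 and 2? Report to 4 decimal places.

1.9012

step 0: x0=(1.5300, -1.4100) x1=(-1.0400, -0.9900) x2=(0.1500, 0.8800)
step 1: x0=(1.5035, -1.4357) x1=(-1.0330, -0.9821) x2=(0.1746, 0.8425)
step 2: x0=(1.4702, -1.4565) x1=(-1.0209, -0.9724) x2=(0.1994, 0.8012)
step 3: x0=(1.4303, -1.4724) x1=(-1.0037, -0.9612) x2=(0.2244, 0.7561)
step 4: x0=(1.3840, -1.4836) x1=(-0.9817, -0.9486) x2=(0.2495, 0.7074)
step 5: x0=(1.3317, -1.4901) x1=(-0.9550, -0.9347) x2=(0.2746, 0.6552)
step 6: x0=(1.2737, -1.4919) x1=(-0.9237, -0.9196) x2=(0.2997, 0.5996)
step 7: x0=(1.2105, -1.4894) x1=(-0.8881, -0.9034) x2=(0.3246, 0.5410)
step 8: x0=(1.1425, -1.4826) x1=(-0.8485, -0.8864) x2=(0.3494, 0.4794)
step 9: x0=(1.0702, -1.4719) x1=(-0.8051, -0.8686) x2=(0.3740, 0.4150)
step 10: x0=(0.9940, -1.4573) x1=(-0.7582, -0.8501) x2=(0.3983, 0.3481)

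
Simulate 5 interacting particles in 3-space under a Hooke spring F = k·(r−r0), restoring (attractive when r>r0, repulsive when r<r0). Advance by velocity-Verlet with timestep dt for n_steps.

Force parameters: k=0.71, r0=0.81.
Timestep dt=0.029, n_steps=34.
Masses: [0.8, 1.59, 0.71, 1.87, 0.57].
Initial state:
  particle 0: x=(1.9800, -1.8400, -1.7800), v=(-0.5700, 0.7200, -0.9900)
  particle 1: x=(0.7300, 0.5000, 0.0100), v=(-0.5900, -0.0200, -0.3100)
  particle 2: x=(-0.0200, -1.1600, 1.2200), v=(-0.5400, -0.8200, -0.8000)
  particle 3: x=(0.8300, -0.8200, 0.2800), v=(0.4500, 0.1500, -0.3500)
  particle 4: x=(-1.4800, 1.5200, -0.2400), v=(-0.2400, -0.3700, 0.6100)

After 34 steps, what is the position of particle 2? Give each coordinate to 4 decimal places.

(0.0332, -0.8277, -0.9895)

step 0: x0=(1.9800, -1.8400, -1.7800) x1=(0.7300, 0.5000, 0.0100) x2=(-0.0200, -1.1600, 1.2200) x3=(0.8300, -0.8200, 0.2800) x4=(-1.4800, 1.5200, -0.2400)
step 1: x0=(1.9612, -1.8170, -1.8063) x1=(0.7127, 0.4989, 0.0009) x2=(-0.0351, -1.1827, 1.1949) x3=(0.8428, -0.8154, 0.2696) x4=(-1.4832, 1.5054, -0.2221)
step 2: x0=(1.9377, -1.7897, -1.8279) x1=(0.6951, 0.4969, -0.0085) x2=(-0.0492, -1.2030, 1.1659) x3=(0.8552, -0.8104, 0.2587) x4=(-1.4788, 1.4833, -0.2039)
step 3: x0=(1.9098, -1.7582, -1.8446) x1=(0.6771, 0.4938, -0.0180) x2=(-0.0622, -1.2210, 1.1333) x3=(0.8672, -0.8049, 0.2473) x4=(-1.4669, 1.4536, -0.1856)
step 4: x0=(1.8774, -1.7227, -1.8564) x1=(0.6587, 0.4897, -0.0279) x2=(-0.0741, -1.2365, 1.0969) x3=(0.8786, -0.7989, 0.2355) x4=(-1.4476, 1.4166, -0.1672)
step 5: x0=(1.8406, -1.6833, -1.8635) x1=(0.6401, 0.4847, -0.0379) x2=(-0.0848, -1.2497, 1.0569) x3=(0.8896, -0.7925, 0.2232) x4=(-1.4211, 1.3724, -0.1489)
step 6: x0=(1.7995, -1.6401, -1.8657) x1=(0.6212, 0.4787, -0.0482) x2=(-0.0945, -1.2604, 1.0134) x3=(0.9000, -0.7857, 0.2104) x4=(-1.3876, 1.3211, -0.1308)
step 7: x0=(1.7543, -1.5932, -1.8632) x1=(0.6019, 0.4717, -0.0588) x2=(-0.1030, -1.2687, 0.9665) x3=(0.9100, -0.7785, 0.1972) x4=(-1.3471, 1.2632, -0.1130)
step 8: x0=(1.7051, -1.5430, -1.8561) x1=(0.5825, 0.4637, -0.0695) x2=(-0.1104, -1.2746, 0.9164) x3=(0.9194, -0.7709, 0.1835) x4=(-1.3001, 1.1987, -0.0956)
step 9: x0=(1.6521, -1.4894, -1.8443) x1=(0.5628, 0.4548, -0.0805) x2=(-0.1166, -1.2781, 0.8631) x3=(0.9283, -0.7629, 0.1694) x4=(-1.2467, 1.1281, -0.0787)
step 10: x0=(1.5954, -1.4327, -1.8281) x1=(0.5428, 0.4449, -0.0917) x2=(-0.1217, -1.2791, 0.8068) x3=(0.9367, -0.7545, 0.1549) x4=(-1.1873, 1.0515, -0.0624)
step 11: x0=(1.5352, -1.3732, -1.8075) x1=(0.5228, 0.4341, -0.1031) x2=(-0.1257, -1.2779, 0.7477) x3=(0.9445, -0.7458, 0.1400) x4=(-1.1221, 0.9695, -0.0468)
step 12: x0=(1.4717, -1.3110, -1.7826) x1=(0.5025, 0.4224, -0.1148) x2=(-0.1285, -1.2744, 0.6859) x3=(0.9518, -0.7367, 0.1247) x4=(-1.0516, 0.8824, -0.0320)
step 13: x0=(1.4051, -1.2463, -1.7537) x1=(0.4822, 0.4098, -0.1266) x2=(-0.1302, -1.2686, 0.6216) x3=(0.9586, -0.7274, 0.1091) x4=(-0.9761, 0.7906, -0.0181)
step 14: x0=(1.3357, -1.1794, -1.7208) x1=(0.4617, 0.3963, -0.1387) x2=(-0.1308, -1.2607, 0.5550) x3=(0.9649, -0.7177, 0.0931) x4=(-0.8960, 0.6944, -0.0051)
step 15: x0=(1.2636, -1.1105, -1.6843) x1=(0.4412, 0.3820, -0.1509) x2=(-0.1303, -1.2508, 0.4863) x3=(0.9706, -0.7078, 0.0768) x4=(-0.8118, 0.5944, 0.0069)
step 16: x0=(1.1892, -1.0398, -1.6442) x1=(0.4207, 0.3669, -0.1633) x2=(-0.1287, -1.2389, 0.4156) x3=(0.9759, -0.6977, 0.0602) x4=(-0.7238, 0.4909, 0.0179)
step 17: x0=(1.1126, -0.9676, -1.6008) x1=(0.4001, 0.3510, -0.1759) x2=(-0.1260, -1.2252, 0.3433) x3=(0.9807, -0.6873, 0.0433) x4=(-0.6326, 0.3845, 0.0278)
step 18: x0=(1.0342, -0.8941, -1.5543) x1=(0.3796, 0.3343, -0.1887) x2=(-0.1224, -1.2098, 0.2694) x3=(0.9850, -0.6767, 0.0261) x4=(-0.5386, 0.2755, 0.0367)
step 19: x0=(0.9540, -0.8196, -1.5050) x1=(0.3592, 0.3169, -0.2016) x2=(-0.1177, -1.1927, 0.1941) x3=(0.9888, -0.6659, 0.0087) x4=(-0.4423, 0.1643, 0.0445)
step 20: x0=(0.8725, -0.7442, -1.4531) x1=(0.3389, 0.2989, -0.2148) x2=(-0.1121, -1.1742, 0.1178) x3=(0.9923, -0.6550, -0.0089) x4=(-0.3440, 0.0515, 0.0512)
step 21: x0=(0.7899, -0.6682, -1.3988) x1=(0.3187, 0.2803, -0.2281) x2=(-0.1056, -1.1543, 0.0405) x3=(0.9953, -0.6440, -0.0267) x4=(-0.2443, -0.0626, 0.0570)
step 22: x0=(0.7063, -0.5918, -1.3425) x1=(0.2986, 0.2612, -0.2415) x2=(-0.0982, -1.1333, -0.0376) x3=(0.9980, -0.6328, -0.0447) x4=(-0.1434, -0.1778, 0.0620)
step 23: x0=(0.6221, -0.5151, -1.2845) x1=(0.2786, 0.2417, -0.2551) x2=(-0.0900, -1.1113, -0.1163) x3=(1.0003, -0.6216, -0.0629) x4=(-0.0418, -0.2935, 0.0662)
step 24: x0=(0.5373, -0.4384, -1.2249) x1=(0.2587, 0.2217, -0.2688) x2=(-0.0812, -1.0884, -0.1955) x3=(1.0023, -0.6103, -0.0812) x4=(0.0604, -0.4095, 0.0697)
step 25: x0=(0.4523, -0.3618, -1.1641) x1=(0.2389, 0.2014, -0.2826) x2=(-0.0717, -1.0648, -0.2751) x3=(1.0041, -0.5989, -0.0997) x4=(0.1630, -0.5256, 0.0727)
step 26: x0=(0.3672, -0.2853, -1.1023) x1=(0.2191, 0.1808, -0.2965) x2=(-0.0618, -1.0405, -0.3549) x3=(1.0055, -0.5875, -0.1183) x4=(0.2658, -0.6416, 0.0752)
step 27: x0=(0.2821, -0.2092, -1.0397) x1=(0.1993, 0.1599, -0.3103) x2=(-0.0514, -1.0156, -0.4349) x3=(1.0068, -0.5760, -0.1371) x4=(0.3686, -0.7572, 0.0775)
step 28: x0=(0.1972, -0.1334, -0.9765) x1=(0.1797, 0.1388, -0.3242) x2=(-0.0406, -0.9901, -0.5150) x3=(1.0078, -0.5645, -0.1560) x4=(0.4714, -0.8724, 0.0793)
step 29: x0=(0.1125, -0.0581, -0.9127) x1=(0.1601, 0.1173, -0.3380) x2=(-0.0295, -0.9641, -0.5950) x3=(1.0086, -0.5529, -0.1751) x4=(0.5738, -0.9871, 0.0806)
step 30: x0=(0.0282, 0.0166, -0.8486) x1=(0.1407, 0.0955, -0.3517) x2=(-0.0180, -0.9376, -0.6748) x3=(1.0092, -0.5411, -0.1943) x4=(0.6757, -1.1011, 0.0814)
step 31: x0=(-0.0557, 0.0907, -0.7841) x1=(0.1214, 0.0734, -0.3652) x2=(-0.0060, -0.9107, -0.7543) x3=(1.0094, -0.5293, -0.2137) x4=(0.7768, -1.2140, 0.0813)
step 32: x0=(-0.1390, 0.1638, -0.7193) x1=(0.1023, 0.0509, -0.3785) x2=(0.0065, -0.8834, -0.8333) x3=(1.0094, -0.5174, -0.2332) x4=(0.8768, -1.3255, 0.0803)
step 33: x0=(-0.2217, 0.2360, -0.6543) x1=(0.0836, 0.0280, -0.3916) x2=(0.0195, -0.8557, -0.9118) x3=(1.0090, -0.5054, -0.2529) x4=(0.9755, -1.4351, 0.0781)
step 34: x0=(-0.3034, 0.3070, -0.5890) x1=(0.0652, 0.0046, -0.4047) x2=(0.0332, -0.8277, -0.9895) x3=(1.0083, -0.4933, -0.2727) x4=(1.0724, -1.5422, 0.0746)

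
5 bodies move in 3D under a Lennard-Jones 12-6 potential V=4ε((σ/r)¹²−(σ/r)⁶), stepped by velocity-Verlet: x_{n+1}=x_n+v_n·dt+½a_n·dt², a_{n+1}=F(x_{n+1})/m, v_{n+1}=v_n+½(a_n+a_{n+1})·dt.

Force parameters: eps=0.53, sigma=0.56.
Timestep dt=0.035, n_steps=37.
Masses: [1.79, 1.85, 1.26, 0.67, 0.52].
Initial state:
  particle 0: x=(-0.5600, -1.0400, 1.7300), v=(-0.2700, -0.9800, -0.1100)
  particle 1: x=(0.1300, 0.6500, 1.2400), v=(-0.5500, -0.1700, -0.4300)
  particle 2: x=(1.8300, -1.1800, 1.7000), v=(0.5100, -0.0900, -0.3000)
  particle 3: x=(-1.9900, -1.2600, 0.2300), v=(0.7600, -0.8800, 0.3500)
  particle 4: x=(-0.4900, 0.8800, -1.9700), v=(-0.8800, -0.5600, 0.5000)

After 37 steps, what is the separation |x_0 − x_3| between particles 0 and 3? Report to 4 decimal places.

0.8482

step 0: x0=(-0.5600, -1.0400, 1.7300) x1=(0.1300, 0.6500, 1.2400) x2=(1.8300, -1.1800, 1.7000) x3=(-1.9900, -1.2600, 0.2300) x4=(-0.4900, 0.8800, -1.9700)
step 1: x0=(-0.5694, -1.0743, 1.7261) x1=(0.1107, 0.6440, 1.2250) x2=(1.8478, -1.1831, 1.6895) x3=(-1.9634, -1.2908, 0.2423) x4=(-0.5208, 0.8604, -1.9525)
step 2: x0=(-0.5789, -1.1086, 1.7223) x1=(0.0915, 0.6381, 1.2099) x2=(1.8657, -1.1863, 1.6790) x3=(-1.9368, -1.3216, 0.2545) x4=(-0.5516, 0.8408, -1.9350)
step 3: x0=(-0.5883, -1.1429, 1.7184) x1=(0.0722, 0.6321, 1.1949) x2=(1.8835, -1.1894, 1.6685) x3=(-1.9102, -1.3524, 0.2668) x4=(-0.5824, 0.8212, -1.9175)
step 4: x0=(-0.5978, -1.1772, 1.7146) x1=(0.0530, 0.6262, 1.1798) x2=(1.9014, -1.1926, 1.6580) x3=(-1.8836, -1.3832, 0.2790) x4=(-0.6132, 0.8016, -1.9000)
step 5: x0=(-0.6072, -1.2115, 1.7107) x1=(0.0337, 0.6202, 1.1648) x2=(1.9192, -1.1957, 1.6475) x3=(-1.8570, -1.4140, 0.2913) x4=(-0.6440, 0.7820, -1.8825)
step 6: x0=(-0.6167, -1.2458, 1.7069) x1=(0.0145, 0.6143, 1.1497) x2=(1.9371, -1.1989, 1.6370) x3=(-1.8303, -1.4448, 0.3036) x4=(-0.6748, 0.7624, -1.8650)
step 7: x0=(-0.6262, -1.2800, 1.7030) x1=(-0.0048, 0.6083, 1.1347) x2=(1.9549, -1.2020, 1.6265) x3=(-1.8037, -1.4756, 0.3159) x4=(-0.7056, 0.7428, -1.8475)
step 8: x0=(-0.6356, -1.3143, 1.6991) x1=(-0.0240, 0.6023, 1.1196) x2=(1.9728, -1.2052, 1.6160) x3=(-1.7771, -1.5064, 0.3281) x4=(-0.7364, 0.7232, -1.8300)
step 9: x0=(-0.6451, -1.3486, 1.6953) x1=(-0.0433, 0.5964, 1.1046) x2=(1.9906, -1.2083, 1.6055) x3=(-1.7504, -1.5372, 0.3404) x4=(-0.7672, 0.7036, -1.8125)
step 10: x0=(-0.6545, -1.3829, 1.6914) x1=(-0.0625, 0.5904, 1.0895) x2=(2.0084, -1.2115, 1.5950) x3=(-1.7238, -1.5679, 0.3528) x4=(-0.7980, 0.6840, -1.7950)
step 11: x0=(-0.6640, -1.4172, 1.6875) x1=(-0.0818, 0.5844, 1.0745) x2=(2.0263, -1.2146, 1.5845) x3=(-1.6971, -1.5987, 0.3651) x4=(-0.8288, 0.6644, -1.7775)
step 12: x0=(-0.6734, -1.4515, 1.6836) x1=(-0.1010, 0.5784, 1.0594) x2=(2.0441, -1.2178, 1.5740) x3=(-1.6704, -1.6295, 0.3774) x4=(-0.8596, 0.6448, -1.7600)
step 13: x0=(-0.6829, -1.4858, 1.6797) x1=(-0.1203, 0.5725, 1.0444) x2=(2.0620, -1.2209, 1.5635) x3=(-1.6437, -1.6603, 0.3898) x4=(-0.8904, 0.6252, -1.7425)
step 14: x0=(-0.6924, -1.5200, 1.6758) x1=(-0.1396, 0.5665, 1.0293) x2=(2.0798, -1.2241, 1.5530) x3=(-1.6170, -1.6911, 0.4021) x4=(-0.9212, 0.6056, -1.7250)
step 15: x0=(-0.7019, -1.5543, 1.6719) x1=(-0.1588, 0.5605, 1.0143) x2=(2.0976, -1.2272, 1.5425) x3=(-1.5903, -1.7218, 0.4145) x4=(-0.9520, 0.5860, -1.7074)
step 16: x0=(-0.7114, -1.5886, 1.6680) x1=(-0.1781, 0.5545, 0.9993) x2=(2.1155, -1.2304, 1.5320) x3=(-1.5636, -1.7526, 0.4270) x4=(-0.9828, 0.5664, -1.6899)
step 17: x0=(-0.7209, -1.6229, 1.6640) x1=(-0.1973, 0.5486, 0.9842) x2=(2.1333, -1.2335, 1.5215) x3=(-1.5368, -1.7834, 0.4394) x4=(-1.0136, 0.5468, -1.6724)
step 18: x0=(-0.7304, -1.6572, 1.6601) x1=(-0.2166, 0.5426, 0.9692) x2=(2.1512, -1.2367, 1.5110) x3=(-1.5100, -1.8141, 0.4519) x4=(-1.0444, 0.5272, -1.6549)
step 19: x0=(-0.7399, -1.6915, 1.6561) x1=(-0.2358, 0.5366, 0.9541) x2=(2.1690, -1.2398, 1.5005) x3=(-1.4832, -1.8449, 0.4644) x4=(-1.0752, 0.5076, -1.6374)
step 20: x0=(-0.7494, -1.7258, 1.6521) x1=(-0.2551, 0.5306, 0.9391) x2=(2.1868, -1.2429, 1.4900) x3=(-1.4563, -1.8756, 0.4770) x4=(-1.1060, 0.4880, -1.6199)
step 21: x0=(-0.7589, -1.7601, 1.6481) x1=(-0.2744, 0.5246, 0.9240) x2=(2.2047, -1.2461, 1.4795) x3=(-1.4294, -1.9064, 0.4897) x4=(-1.1368, 0.4684, -1.6024)
step 22: x0=(-0.7685, -1.7944, 1.6441) x1=(-0.2936, 0.5187, 0.9090) x2=(2.2225, -1.2492, 1.4690) x3=(-1.4025, -1.9371, 0.5024) x4=(-1.1676, 0.4488, -1.5849)
step 23: x0=(-0.7781, -1.8287, 1.6400) x1=(-0.3129, 0.5127, 0.8939) x2=(2.2403, -1.2524, 1.4585) x3=(-1.3755, -1.9678, 0.5152) x4=(-1.1984, 0.4291, -1.5673)
step 24: x0=(-0.7877, -1.8630, 1.6359) x1=(-0.3321, 0.5067, 0.8789) x2=(2.2582, -1.2555, 1.4480) x3=(-1.3485, -1.9985, 0.5282) x4=(-1.2292, 0.4095, -1.5498)
step 25: x0=(-0.7973, -1.8973, 1.6317) x1=(-0.3514, 0.5007, 0.8639) x2=(2.2760, -1.2587, 1.4375) x3=(-1.3214, -2.0292, 0.5412) x4=(-1.2600, 0.3899, -1.5323)
step 26: x0=(-0.8069, -1.9316, 1.6275) x1=(-0.3707, 0.4947, 0.8488) x2=(2.2938, -1.2618, 1.4270) x3=(-1.2942, -2.0599, 0.5545) x4=(-1.2908, 0.3703, -1.5148)
step 27: x0=(-0.8166, -1.9659, 1.6232) x1=(-0.3899, 0.4887, 0.8338) x2=(2.3117, -1.2650, 1.4165) x3=(-1.2669, -2.0905, 0.5679) x4=(-1.3216, 0.3507, -1.4973)
step 28: x0=(-0.8264, -2.0002, 1.6188) x1=(-0.4092, 0.4827, 0.8187) x2=(2.3295, -1.2681, 1.4060) x3=(-1.2395, -2.1211, 0.5815) x4=(-1.3524, 0.3311, -1.4797)
step 29: x0=(-0.8361, -2.0346, 1.6143) x1=(-0.4284, 0.4768, 0.8037) x2=(2.3473, -1.2713, 1.3955) x3=(-1.2120, -2.1517, 0.5955) x4=(-1.3832, 0.3115, -1.4622)
step 30: x0=(-0.8459, -2.0690, 1.6097) x1=(-0.4477, 0.4708, 0.7886) x2=(2.3652, -1.2744, 1.3850) x3=(-1.1844, -2.1822, 0.6097) x4=(-1.4140, 0.2919, -1.4447)
step 31: x0=(-0.8558, -2.1033, 1.6049) x1=(-0.4670, 0.4648, 0.7736) x2=(2.3830, -1.2776, 1.3745) x3=(-1.1567, -2.2127, 0.6244) x4=(-1.4448, 0.2723, -1.4272)
step 32: x0=(-0.8657, -2.1377, 1.6000) x1=(-0.4862, 0.4588, 0.7585) x2=(2.4008, -1.2807, 1.3640) x3=(-1.1287, -2.2431, 0.6397) x4=(-1.4755, 0.2527, -1.4096)
step 33: x0=(-0.8757, -2.1722, 1.5948) x1=(-0.5055, 0.4528, 0.7435) x2=(2.4187, -1.2838, 1.3535) x3=(-1.1006, -2.2735, 0.6555) x4=(-1.5063, 0.2331, -1.3921)
step 34: x0=(-0.8858, -2.2066, 1.5892) x1=(-0.5247, 0.4468, 0.7284) x2=(2.4365, -1.2870, 1.3430) x3=(-1.0723, -2.3037, 0.6722) x4=(-1.5371, 0.2135, -1.3746)
step 35: x0=(-0.8959, -2.2411, 1.5834) x1=(-0.5440, 0.4408, 0.7134) x2=(2.4543, -1.2901, 1.3325) x3=(-1.0439, -2.3339, 0.6898) x4=(-1.5679, 0.1939, -1.3570)
step 36: x0=(-0.9061, -2.2757, 1.5770) x1=(-0.5633, 0.4348, 0.6983) x2=(2.4722, -1.2933, 1.3220) x3=(-1.0152, -2.3640, 0.7087) x4=(-1.5987, 0.1743, -1.3395)
step 37: x0=(-0.9164, -2.3103, 1.5702) x1=(-0.5825, 0.4288, 0.6833) x2=(2.4900, -1.2964, 1.3115) x3=(-0.9863, -2.3938, 0.7290) x4=(-1.6295, 0.1547, -1.3219)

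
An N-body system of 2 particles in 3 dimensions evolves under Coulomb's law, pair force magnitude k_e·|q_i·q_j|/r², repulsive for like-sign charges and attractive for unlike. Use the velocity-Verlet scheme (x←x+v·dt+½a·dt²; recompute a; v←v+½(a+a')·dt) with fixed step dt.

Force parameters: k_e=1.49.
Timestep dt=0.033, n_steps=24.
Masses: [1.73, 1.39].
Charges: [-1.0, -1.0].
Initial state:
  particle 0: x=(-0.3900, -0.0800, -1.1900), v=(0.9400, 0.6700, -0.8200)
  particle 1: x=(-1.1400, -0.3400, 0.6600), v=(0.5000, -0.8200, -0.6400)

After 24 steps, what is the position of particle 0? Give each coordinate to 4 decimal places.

(0.3763, 0.4659, -1.8880)

step 0: x0=(-0.3900, -0.0800, -1.1900) x1=(-1.1400, -0.3400, 0.6600)
step 1: x0=(-0.3589, -0.0579, -1.2172) x1=(-1.1236, -0.3671, 0.6390)
step 2: x0=(-0.3278, -0.0357, -1.2445) x1=(-1.1072, -0.3942, 0.6183)
step 3: x0=(-0.2966, -0.0135, -1.2721) x1=(-1.0910, -0.4214, 0.5978)
step 4: x0=(-0.2652, 0.0087, -1.2999) x1=(-1.0748, -0.4486, 0.5776)
step 5: x0=(-0.2338, 0.0310, -1.3279) x1=(-1.0588, -0.4759, 0.5576)
step 6: x0=(-0.2024, 0.0534, -1.3560) x1=(-1.0429, -0.5032, 0.5378)
step 7: x0=(-0.1708, 0.0757, -1.3843) x1=(-1.0271, -0.5306, 0.5183)
step 8: x0=(-0.1392, 0.0982, -1.4128) x1=(-1.0113, -0.5581, 0.4990)
step 9: x0=(-0.1074, 0.1207, -1.4415) x1=(-0.9957, -0.5857, 0.4798)
step 10: x0=(-0.0757, 0.1433, -1.4704) x1=(-0.9802, -0.6133, 0.4609)
step 11: x0=(-0.0438, 0.1659, -1.4993) x1=(-0.9647, -0.6410, 0.4422)
step 12: x0=(-0.0119, 0.1886, -1.5285) x1=(-0.9494, -0.6688, 0.4237)
step 13: x0=(0.0202, 0.2113, -1.5578) x1=(-0.9341, -0.6966, 0.4053)
step 14: x0=(0.0522, 0.2341, -1.5872) x1=(-0.9189, -0.7246, 0.3872)
step 15: x0=(0.0844, 0.2570, -1.6168) x1=(-0.9038, -0.7526, 0.3692)
step 16: x0=(0.1166, 0.2800, -1.6464) x1=(-0.8888, -0.7807, 0.3513)
step 17: x0=(0.1488, 0.3030, -1.6763) x1=(-0.8738, -0.8089, 0.3336)
step 18: x0=(0.1812, 0.3261, -1.7062) x1=(-0.8589, -0.8371, 0.3161)
step 19: x0=(0.2135, 0.3492, -1.7362) x1=(-0.8441, -0.8655, 0.2987)
step 20: x0=(0.2460, 0.3724, -1.7664) x1=(-0.8294, -0.8939, 0.2814)
step 21: x0=(0.2785, 0.3957, -1.7966) x1=(-0.8147, -0.9224, 0.2643)
step 22: x0=(0.3110, 0.4190, -1.8270) x1=(-0.8001, -0.9510, 0.2472)
step 23: x0=(0.3436, 0.4424, -1.8575) x1=(-0.7856, -0.9797, 0.2303)
step 24: x0=(0.3763, 0.4659, -1.8880) x1=(-0.7711, -1.0084, 0.2136)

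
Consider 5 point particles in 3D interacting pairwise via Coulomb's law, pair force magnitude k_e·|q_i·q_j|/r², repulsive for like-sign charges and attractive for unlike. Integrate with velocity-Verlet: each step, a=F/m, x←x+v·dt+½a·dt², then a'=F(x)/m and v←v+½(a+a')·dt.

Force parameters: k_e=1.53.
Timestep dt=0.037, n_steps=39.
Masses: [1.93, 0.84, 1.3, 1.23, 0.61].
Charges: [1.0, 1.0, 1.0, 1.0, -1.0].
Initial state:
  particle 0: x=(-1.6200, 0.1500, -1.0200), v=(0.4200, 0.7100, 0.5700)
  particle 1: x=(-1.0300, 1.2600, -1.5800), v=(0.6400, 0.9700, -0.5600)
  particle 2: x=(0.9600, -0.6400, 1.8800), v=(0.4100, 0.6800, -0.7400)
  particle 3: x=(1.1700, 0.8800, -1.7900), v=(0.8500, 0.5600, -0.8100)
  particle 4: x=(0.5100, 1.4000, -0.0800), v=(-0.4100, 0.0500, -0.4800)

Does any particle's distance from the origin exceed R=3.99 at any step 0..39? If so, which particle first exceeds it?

step 0: x0=(-1.6200, 0.1500, -1.0200) x1=(-1.0300, 1.2600, -1.5800) x2=(0.9600, -0.6400, 1.8800) x3=(1.1700, 0.8800, -1.7900) x4=(0.5100, 1.4000, -0.0800)
step 1: x0=(-1.6046, 0.1761, -0.9988) x1=(-1.0061, 1.2965, -1.6008) x2=(0.9752, -0.6148, 1.8527) x3=(1.2016, 0.9008, -1.8198) x4=(0.4946, 1.4014, -0.0984)
step 2: x0=(-1.5895, 0.2018, -0.9773) x1=(-0.9818, 1.3342, -1.6219) x2=(0.9905, -0.5896, 1.8254) x3=(1.2336, 0.9217, -1.8495) x4=(0.4786, 1.4020, -0.1180)
step 3: x0=(-1.5746, 0.2271, -0.9555) x1=(-0.9572, 1.3730, -1.6431) x2=(1.0058, -0.5643, 1.7983) x3=(1.2659, 0.9428, -1.8789) x4=(0.4621, 1.4019, -0.1389)
step 4: x0=(-1.5599, 0.2521, -0.9335) x1=(-0.9322, 1.4128, -1.6645) x2=(1.0212, -0.5390, 1.7713) x3=(1.2985, 0.9640, -1.9081) x4=(0.4450, 1.4009, -0.1610)
step 5: x0=(-1.5454, 0.2769, -0.9111) x1=(-0.9069, 1.4537, -1.6860) x2=(1.0367, -0.5136, 1.7443) x3=(1.3314, 0.9853, -1.9371) x4=(0.4273, 1.3992, -0.1844)
step 6: x0=(-1.5311, 0.3013, -0.8886) x1=(-0.8812, 1.4954, -1.7076) x2=(1.0522, -0.4882, 1.7175) x3=(1.3646, 1.0068, -1.9660) x4=(0.4091, 1.3967, -0.2090)
step 7: x0=(-1.5170, 0.3256, -0.8657) x1=(-0.8552, 1.5381, -1.7293) x2=(1.0678, -0.4628, 1.6907) x3=(1.3981, 1.0283, -1.9947) x4=(0.3902, 1.3935, -0.2349)
step 8: x0=(-1.5030, 0.3496, -0.8426) x1=(-0.8290, 1.5815, -1.7511) x2=(1.0834, -0.4373, 1.6640) x3=(1.4319, 1.0498, -2.0232) x4=(0.3707, 1.3896, -0.2620)
step 9: x0=(-1.4891, 0.3734, -0.8192) x1=(-0.8024, 1.6257, -1.7728) x2=(1.0991, -0.4118, 1.6375) x3=(1.4659, 1.0715, -2.0516) x4=(0.3506, 1.3851, -0.2904)
step 10: x0=(-1.4754, 0.3971, -0.7956) x1=(-0.7756, 1.6706, -1.7945) x2=(1.1148, -0.3862, 1.6110) x3=(1.5002, 1.0932, -2.0799) x4=(0.3298, 1.3799, -0.3201)
step 11: x0=(-1.4617, 0.4206, -0.7718) x1=(-0.7485, 1.7161, -1.8162) x2=(1.1306, -0.3606, 1.5846) x3=(1.5347, 1.1150, -2.1080) x4=(0.3083, 1.3741, -0.3509)
step 12: x0=(-1.4480, 0.4440, -0.7477) x1=(-0.7212, 1.7622, -1.8377) x2=(1.1465, -0.3349, 1.5582) x3=(1.5694, 1.1367, -2.1361) x4=(0.2861, 1.3677, -0.3831)
step 13: x0=(-1.4344, 0.4673, -0.7234) x1=(-0.6936, 1.8089, -1.8592) x2=(1.1624, -0.3093, 1.5320) x3=(1.6043, 1.1586, -2.1641) x4=(0.2631, 1.3609, -0.4165)
step 14: x0=(-1.4208, 0.4906, -0.6990) x1=(-0.6658, 1.8560, -1.8804) x2=(1.1783, -0.2835, 1.5058) x3=(1.6395, 1.1804, -2.1920) x4=(0.2394, 1.3535, -0.4511)
step 15: x0=(-1.4072, 0.5137, -0.6743) x1=(-0.6378, 1.9035, -1.9014) x2=(1.1943, -0.2578, 1.4798) x3=(1.6748, 1.2023, -2.2198) x4=(0.2148, 1.3456, -0.4869)
step 16: x0=(-1.3936, 0.5369, -0.6494) x1=(-0.6097, 1.9513, -1.9222) x2=(1.2103, -0.2321, 1.4538) x3=(1.7104, 1.2241, -2.2476) x4=(0.1893, 1.3373, -0.5239)
step 17: x0=(-1.3799, 0.5600, -0.6244) x1=(-0.5813, 1.9994, -1.9427) x2=(1.2264, -0.2063, 1.4279) x3=(1.7461, 1.2460, -2.2753) x4=(0.1629, 1.3287, -0.5621)
step 18: x0=(-1.3661, 0.5831, -0.5992) x1=(-0.5528, 2.0478, -1.9629) x2=(1.2425, -0.1805, 1.4020) x3=(1.7820, 1.2678, -2.3030) x4=(0.1356, 1.3197, -0.6014)
step 19: x0=(-1.3522, 0.6063, -0.5739) x1=(-0.5242, 2.0964, -1.9828) x2=(1.2587, -0.1547, 1.3763) x3=(1.8181, 1.2897, -2.3306) x4=(0.1074, 1.3105, -0.6418)
step 20: x0=(-1.3381, 0.6294, -0.5485) x1=(-0.4955, 2.1450, -2.0024) x2=(1.2749, -0.1289, 1.3506) x3=(1.8544, 1.3115, -2.3583) x4=(0.0781, 1.3010, -0.6831)
step 21: x0=(-1.3239, 0.6527, -0.5230) x1=(-0.4667, 2.1938, -2.0215) x2=(1.2911, -0.1031, 1.3251) x3=(1.8908, 1.3332, -2.3859) x4=(0.0477, 1.2912, -0.7254)
step 22: x0=(-1.3094, 0.6760, -0.4975) x1=(-0.4379, 2.2426, -2.0404) x2=(1.3074, -0.0774, 1.2996) x3=(1.9273, 1.3550, -2.4136) x4=(0.0162, 1.2814, -0.7685)
step 23: x0=(-1.2948, 0.6994, -0.4719) x1=(-0.4090, 2.2913, -2.0588) x2=(1.3238, -0.0516, 1.2742) x3=(1.9641, 1.3767, -2.4413) x4=(-0.0163, 1.2714, -0.8124)
step 24: x0=(-1.2799, 0.7228, -0.4464) x1=(-0.3802, 2.3399, -2.0769) x2=(1.3401, -0.0258, 1.2488) x3=(2.0009, 1.3983, -2.4690) x4=(-0.0501, 1.2614, -0.8567)
step 25: x0=(-1.2647, 0.7464, -0.4209) x1=(-0.3515, 2.3885, -2.0947) x2=(1.3566, -0.0001, 1.2236) x3=(2.0380, 1.4199, -2.4967) x4=(-0.0850, 1.2513, -0.9015)
step 26: x0=(-1.2492, 0.7701, -0.3955) x1=(-0.3228, 2.4369, -2.1121) x2=(1.3730, 0.0256, 1.1984) x3=(2.0751, 1.4415, -2.5245) x4=(-0.1210, 1.2412, -0.9465)
step 27: x0=(-1.2335, 0.7939, -0.3703) x1=(-0.2943, 2.4851, -2.1292) x2=(1.3895, 0.0512, 1.1734) x3=(2.1125, 1.4630, -2.5524) x4=(-0.1583, 1.2312, -0.9915)
step 28: x0=(-1.2174, 0.8179, -0.3453) x1=(-0.2660, 2.5331, -2.1460) x2=(1.4061, 0.0769, 1.1484) x3=(2.1499, 1.4844, -2.5803) x4=(-0.1966, 1.2213, -1.0363)
step 29: x0=(-1.2010, 0.8419, -0.3206) x1=(-0.2378, 2.5809, -2.1625) x2=(1.4227, 0.1024, 1.1235) x3=(2.1875, 1.5058, -2.6083) x4=(-0.2361, 1.2115, -1.0807)
step 30: x0=(-1.1844, 0.8661, -0.2961) x1=(-0.2099, 2.6285, -2.1788) x2=(1.4394, 0.1280, 1.0987) x3=(2.2252, 1.5271, -2.6364) x4=(-0.2765, 1.2019, -1.1245)
step 31: x0=(-1.1674, 0.8904, -0.2721) x1=(-0.1823, 2.6759, -2.1948) x2=(1.4561, 0.1534, 1.0740) x3=(2.2631, 1.5483, -2.6645) x4=(-0.3179, 1.1926, -1.1676)
step 32: x0=(-1.1502, 0.9148, -0.2484) x1=(-0.1549, 2.7231, -2.2107) x2=(1.4729, 0.1788, 1.0494) x3=(2.3011, 1.5695, -2.6928) x4=(-0.3600, 1.1835, -1.2096)
step 33: x0=(-1.1328, 0.9392, -0.2251) x1=(-0.1279, 2.7700, -2.2265) x2=(1.4898, 0.2042, 1.0249) x3=(2.3393, 1.5906, -2.7211) x4=(-0.4029, 1.1747, -1.2505)
step 34: x0=(-1.1152, 0.9637, -0.2023) x1=(-0.1012, 2.8168, -2.2421) x2=(1.5067, 0.2294, 1.0006) x3=(2.3776, 1.6117, -2.7496) x4=(-0.4462, 1.1663, -1.2901)
step 35: x0=(-1.0975, 0.9883, -0.1800) x1=(-0.0748, 2.8634, -2.2576) x2=(1.5237, 0.2546, 0.9763) x3=(2.4160, 1.6327, -2.7781) x4=(-0.4900, 1.1582, -1.3283)
step 36: x0=(-1.0796, 1.0128, -0.1582) x1=(-0.0488, 2.9098, -2.2731) x2=(1.5407, 0.2797, 0.9521) x3=(2.4546, 1.6536, -2.8068) x4=(-0.5340, 1.1507, -1.3651)
step 37: x0=(-1.0617, 1.0374, -0.1368) x1=(-0.0232, 2.9561, -2.2885) x2=(1.5578, 0.3047, 0.9280) x3=(2.4933, 1.6744, -2.8356) x4=(-0.5781, 1.1436, -1.4004)
step 38: x0=(-1.0438, 1.0620, -0.1159) x1=(0.0021, 3.0023, -2.3039) x2=(1.5751, 0.3297, 0.9040) x3=(2.5321, 1.6952, -2.8645) x4=(-0.6222, 1.1369, -1.4341)
step 39: x0=(-1.0259, 1.0866, -0.0956) x1=(0.0270, 3.0484, -2.3193) x2=(1.5923, 0.3545, 0.8802) x3=(2.5711, 1.7159, -2.8935) x4=(-0.6662, 1.1309, -1.4664)

yes, particle 3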